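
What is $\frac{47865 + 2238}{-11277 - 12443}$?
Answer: $- \frac{50103}{23720} \approx -2.1123$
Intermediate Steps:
$\frac{47865 + 2238}{-11277 - 12443} = \frac{50103}{-23720} = 50103 \left(- \frac{1}{23720}\right) = - \frac{50103}{23720}$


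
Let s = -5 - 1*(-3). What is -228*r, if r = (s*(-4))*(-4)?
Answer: 7296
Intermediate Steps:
s = -2 (s = -5 + 3 = -2)
r = -32 (r = -2*(-4)*(-4) = 8*(-4) = -32)
-228*r = -228*(-32) = 7296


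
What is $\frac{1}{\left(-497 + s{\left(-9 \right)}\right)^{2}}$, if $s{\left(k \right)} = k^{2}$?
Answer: $\frac{1}{173056} \approx 5.7785 \cdot 10^{-6}$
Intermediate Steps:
$\frac{1}{\left(-497 + s{\left(-9 \right)}\right)^{2}} = \frac{1}{\left(-497 + \left(-9\right)^{2}\right)^{2}} = \frac{1}{\left(-497 + 81\right)^{2}} = \frac{1}{\left(-416\right)^{2}} = \frac{1}{173056}$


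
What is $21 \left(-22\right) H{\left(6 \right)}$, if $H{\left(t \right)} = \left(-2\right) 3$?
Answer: $2772$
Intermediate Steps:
$H{\left(t \right)} = -6$
$21 \left(-22\right) H{\left(6 \right)} = 21 \left(-22\right) \left(-6\right) = \left(-462\right) \left(-6\right) = 2772$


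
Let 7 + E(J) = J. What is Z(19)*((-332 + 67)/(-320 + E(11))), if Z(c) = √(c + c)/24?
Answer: 265*√38/7584 ≈ 0.21540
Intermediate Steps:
E(J) = -7 + J
Z(c) = √2*√c/24 (Z(c) = √(2*c)*(1/24) = (√2*√c)*(1/24) = √2*√c/24)
Z(19)*((-332 + 67)/(-320 + E(11))) = (√2*√19/24)*((-332 + 67)/(-320 + (-7 + 11))) = (√38/24)*(-265/(-320 + 4)) = (√38/24)*(-265/(-316)) = (√38/24)*(-265*(-1/316)) = (√38/24)*(265/316) = 265*√38/7584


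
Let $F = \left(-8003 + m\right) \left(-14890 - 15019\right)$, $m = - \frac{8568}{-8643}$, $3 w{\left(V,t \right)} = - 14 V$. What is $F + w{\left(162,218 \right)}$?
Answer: $\frac{689513537347}{2881} \approx 2.3933 \cdot 10^{8}$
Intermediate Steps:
$w{\left(V,t \right)} = - \frac{14 V}{3}$ ($w{\left(V,t \right)} = \frac{\left(-14\right) V}{3} = - \frac{14 V}{3}$)
$m = \frac{2856}{2881}$ ($m = \left(-8568\right) \left(- \frac{1}{8643}\right) = \frac{2856}{2881} \approx 0.99132$)
$F = \frac{689515715383}{2881}$ ($F = \left(-8003 + \frac{2856}{2881}\right) \left(-14890 - 15019\right) = \left(- \frac{23053787}{2881}\right) \left(-29909\right) = \frac{689515715383}{2881} \approx 2.3933 \cdot 10^{8}$)
$F + w{\left(162,218 \right)} = \frac{689515715383}{2881} - 756 = \frac{689513537347}{2881}$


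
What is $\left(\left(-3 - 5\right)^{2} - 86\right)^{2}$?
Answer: $484$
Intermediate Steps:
$\left(\left(-3 - 5\right)^{2} - 86\right)^{2} = \left(\left(-8\right)^{2} - 86\right)^{2} = \left(64 - 86\right)^{2} = \left(-22\right)^{2} = 484$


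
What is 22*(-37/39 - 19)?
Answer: -17116/39 ≈ -438.87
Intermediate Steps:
22*(-37/39 - 19) = 22*(-778/39) = -17116/39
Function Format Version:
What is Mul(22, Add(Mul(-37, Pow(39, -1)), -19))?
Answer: Rational(-17116, 39) ≈ -438.87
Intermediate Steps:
Mul(22, Add(Mul(-37, Pow(39, -1)), -19)) = Mul(22, Add(Mul(-37, Rational(1, 39)), -19)) = Mul(22, Add(Rational(-37, 39), -19)) = Mul(22, Rational(-778, 39)) = Rational(-17116, 39)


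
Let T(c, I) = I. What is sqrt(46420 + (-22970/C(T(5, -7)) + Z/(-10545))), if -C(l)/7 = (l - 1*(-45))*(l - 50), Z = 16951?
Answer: 2*sqrt(7025264330595)/24605 ≈ 215.45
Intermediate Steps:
C(l) = -7*(-50 + l)*(45 + l) (C(l) = -7*(l - 1*(-45))*(l - 50) = -7*(l + 45)*(-50 + l) = -7*(45 + l)*(-50 + l) = -7*(-50 + l)*(45 + l))
sqrt(46420 + (-22970/C(T(5, -7)) + Z/(-10545))) = sqrt(46420 + (-22970/(15750 - 7*(-7)**2 + 35*(-7)) + 16951/(-10545))) = sqrt(46420 + (-22970/(15750 - 7*49 - 245) + 16951*(-1/10545))) = sqrt(46420 + (-22970/(15750 - 343 - 245) - 16951/10545)) = sqrt(46420 + (-22970/15162 - 16951/10545)) = sqrt(46420 + (-22970*1/15162 - 16951/10545)) = sqrt(46420 + (-11485/7581 - 16951/10545)) = sqrt(46420 - 1459736/467495) = sqrt(21699658164/467495) = 2*sqrt(7025264330595)/24605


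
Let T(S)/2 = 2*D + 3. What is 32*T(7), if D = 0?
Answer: 192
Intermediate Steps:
T(S) = 6 (T(S) = 2*(2*0 + 3) = 2*(0 + 3) = 2*3 = 6)
32*T(7) = 32*6 = 192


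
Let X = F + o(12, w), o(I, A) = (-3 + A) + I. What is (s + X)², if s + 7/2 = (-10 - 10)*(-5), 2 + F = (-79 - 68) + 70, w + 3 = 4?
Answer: 3025/4 ≈ 756.25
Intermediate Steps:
w = 1 (w = -3 + 4 = 1)
F = -79 (F = -2 + ((-79 - 68) + 70) = -2 + (-147 + 70) = -2 - 77 = -79)
o(I, A) = -3 + A + I
s = 193/2 (s = -7/2 + (-10 - 10)*(-5) = -7/2 - 20*(-5) = -7/2 + 100 = 193/2 ≈ 96.500)
X = -69 (X = -79 + (-3 + 1 + 12) = -79 + 10 = -69)
(s + X)² = (193/2 - 69)² = (55/2)² = 3025/4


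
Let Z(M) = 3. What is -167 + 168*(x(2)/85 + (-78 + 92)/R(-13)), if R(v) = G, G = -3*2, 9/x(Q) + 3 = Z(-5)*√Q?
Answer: -47011/85 + 504*√2/85 ≈ -544.69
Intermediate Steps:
x(Q) = 9/(-3 + 3*√Q)
G = -6
R(v) = -6
-167 + 168*(x(2)/85 + (-78 + 92)/R(-13)) = -167 + 168*((3/(-1 + √2))/85 + (-78 + 92)/(-6)) = -167 + 168*((3/(-1 + √2))*(1/85) + 14*(-⅙)) = -167 + 168*(3/(85*(-1 + √2)) - 7/3) = -167 + 168*(-7/3 + 3/(85*(-1 + √2))) = -167 + (-392 + 504/(85*(-1 + √2))) = -559 + 504/(85*(-1 + √2))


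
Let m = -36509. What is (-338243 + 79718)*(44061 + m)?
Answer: -1952380800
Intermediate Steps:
(-338243 + 79718)*(44061 + m) = (-338243 + 79718)*(44061 - 36509) = -258525*7552 = -1952380800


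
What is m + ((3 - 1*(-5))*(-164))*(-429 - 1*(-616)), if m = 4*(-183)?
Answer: -246076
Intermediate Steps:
m = -732
m + ((3 - 1*(-5))*(-164))*(-429 - 1*(-616)) = -732 + ((3 - 1*(-5))*(-164))*(-429 - 1*(-616)) = -732 + ((3 + 5)*(-164))*(-429 + 616) = -732 + (8*(-164))*187 = -732 - 1312*187 = -732 - 245344 = -246076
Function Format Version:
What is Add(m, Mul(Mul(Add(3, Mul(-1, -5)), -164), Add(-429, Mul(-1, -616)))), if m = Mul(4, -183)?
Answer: -246076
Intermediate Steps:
m = -732
Add(m, Mul(Mul(Add(3, Mul(-1, -5)), -164), Add(-429, Mul(-1, -616)))) = Add(-732, Mul(Mul(Add(3, Mul(-1, -5)), -164), Add(-429, Mul(-1, -616)))) = Add(-732, Mul(Mul(Add(3, 5), -164), Add(-429, 616))) = Add(-732, Mul(Mul(8, -164), 187)) = Add(-732, Mul(-1312, 187)) = Add(-732, -245344) = -246076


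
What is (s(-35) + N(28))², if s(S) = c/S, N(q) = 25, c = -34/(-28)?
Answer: 149646289/240100 ≈ 623.27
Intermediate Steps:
c = 17/14 (c = -34*(-1/28) = 17/14 ≈ 1.2143)
s(S) = 17/(14*S)
(s(-35) + N(28))² = ((17/14)/(-35) + 25)² = ((17/14)*(-1/35) + 25)² = (-17/490 + 25)² = (12233/490)² = 149646289/240100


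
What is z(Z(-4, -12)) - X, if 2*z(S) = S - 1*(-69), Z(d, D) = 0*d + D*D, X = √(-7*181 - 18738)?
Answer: 213/2 - I*√20005 ≈ 106.5 - 141.44*I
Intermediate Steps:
X = I*√20005 (X = √(-1267 - 18738) = √(-20005) = I*√20005 ≈ 141.44*I)
Z(d, D) = D² (Z(d, D) = 0 + D² = D²)
z(S) = 69/2 + S/2 (z(S) = (S - 1*(-69))/2 = (S + 69)/2 = (69 + S)/2 = 69/2 + S/2)
z(Z(-4, -12)) - X = (69/2 + (½)*(-12)²) - I*√20005 = (69/2 + (½)*144) - I*√20005 = (69/2 + 72) - I*√20005 = 213/2 - I*√20005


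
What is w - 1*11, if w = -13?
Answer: -24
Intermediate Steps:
w - 1*11 = -13 - 1*11 = -13 - 11 = -24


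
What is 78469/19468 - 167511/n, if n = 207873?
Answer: 4350160763/1348957188 ≈ 3.2248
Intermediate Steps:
78469/19468 - 167511/n = 78469/19468 - 167511/207873 = 78469*(1/19468) - 167511*1/207873 = 78469/19468 - 55837/69291 = 4350160763/1348957188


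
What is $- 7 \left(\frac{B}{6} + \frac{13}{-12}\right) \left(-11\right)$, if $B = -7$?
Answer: $- \frac{693}{4} \approx -173.25$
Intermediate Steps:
$- 7 \left(\frac{B}{6} + \frac{13}{-12}\right) \left(-11\right) = - 7 \left(- \frac{7}{6} + \frac{13}{-12}\right) \left(-11\right) = - 7 \left(\left(-7\right) \frac{1}{6} + 13 \left(- \frac{1}{12}\right)\right) \left(-11\right) = - 7 \left(- \frac{7}{6} - \frac{13}{12}\right) \left(-11\right) = \left(-7\right) \left(- \frac{9}{4}\right) \left(-11\right) = \frac{63}{4} \left(-11\right) = - \frac{693}{4}$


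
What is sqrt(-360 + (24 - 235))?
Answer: I*sqrt(571) ≈ 23.896*I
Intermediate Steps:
sqrt(-360 + (24 - 235)) = sqrt(-360 - 211) = sqrt(-571) = I*sqrt(571)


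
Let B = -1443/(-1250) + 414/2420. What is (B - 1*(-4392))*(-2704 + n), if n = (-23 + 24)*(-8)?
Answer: -901049088168/75625 ≈ -1.1915e+7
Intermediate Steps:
n = -8 (n = 1*(-8) = -8)
B = 100239/75625 (B = -1443*(-1/1250) + 414*(1/2420) = 1443/1250 + 207/1210 = 100239/75625 ≈ 1.3255)
(B - 1*(-4392))*(-2704 + n) = (100239/75625 - 1*(-4392))*(-2704 - 8) = (100239/75625 + 4392)*(-2712) = (332245239/75625)*(-2712) = -901049088168/75625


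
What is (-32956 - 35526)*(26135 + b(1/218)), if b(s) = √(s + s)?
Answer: -1789777070 - 68482*√109/109 ≈ -1.7898e+9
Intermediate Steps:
b(s) = √2*√s (b(s) = √(2*s) = √2*√s)
(-32956 - 35526)*(26135 + b(1/218)) = (-32956 - 35526)*(26135 + √2*√(1/218)) = -68482*(26135 + √2*√(1/218)) = -68482*(26135 + √2*(√218/218)) = -68482*(26135 + √109/109) = -1789777070 - 68482*√109/109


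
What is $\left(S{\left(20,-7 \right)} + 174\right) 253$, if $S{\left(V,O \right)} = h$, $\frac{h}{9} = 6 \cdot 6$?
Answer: $125994$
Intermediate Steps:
$h = 324$ ($h = 9 \cdot 6 \cdot 6 = 9 \cdot 36 = 324$)
$S{\left(V,O \right)} = 324$
$\left(S{\left(20,-7 \right)} + 174\right) 253 = \left(324 + 174\right) 253 = 498 \cdot 253 = 125994$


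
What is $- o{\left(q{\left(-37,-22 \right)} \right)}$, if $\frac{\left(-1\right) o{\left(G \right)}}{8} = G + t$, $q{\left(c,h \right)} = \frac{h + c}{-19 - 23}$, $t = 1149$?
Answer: $\frac{193268}{21} \approx 9203.2$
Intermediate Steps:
$q{\left(c,h \right)} = - \frac{c}{42} - \frac{h}{42}$ ($q{\left(c,h \right)} = \frac{c + h}{-42} = \left(c + h\right) \left(- \frac{1}{42}\right) = - \frac{c}{42} - \frac{h}{42}$)
$o{\left(G \right)} = -9192 - 8 G$ ($o{\left(G \right)} = - 8 \left(G + 1149\right) = - 8 \left(1149 + G\right) = -9192 - 8 G$)
$- o{\left(q{\left(-37,-22 \right)} \right)} = - (-9192 - 8 \left(\left(- \frac{1}{42}\right) \left(-37\right) - - \frac{11}{21}\right)) = - (-9192 - 8 \left(\frac{37}{42} + \frac{11}{21}\right)) = - (-9192 - \frac{236}{21}) = \left(-1\right) \left(- \frac{193268}{21}\right) = \frac{193268}{21}$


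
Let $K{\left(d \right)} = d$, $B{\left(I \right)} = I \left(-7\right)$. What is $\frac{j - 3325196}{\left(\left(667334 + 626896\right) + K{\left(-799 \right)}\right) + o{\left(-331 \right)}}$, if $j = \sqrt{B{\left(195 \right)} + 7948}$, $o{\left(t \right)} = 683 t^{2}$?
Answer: $- \frac{1662598}{38061797} + \frac{\sqrt{6583}}{76123594} \approx -0.04368$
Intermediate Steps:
$B{\left(I \right)} = - 7 I$
$j = \sqrt{6583}$ ($j = \sqrt{\left(-7\right) 195 + 7948} = \sqrt{-1365 + 7948} = \sqrt{6583} \approx 81.136$)
$\frac{j - 3325196}{\left(\left(667334 + 626896\right) + K{\left(-799 \right)}\right) + o{\left(-331 \right)}} = \frac{\sqrt{6583} - 3325196}{\left(\left(667334 + 626896\right) - 799\right) + 683 \left(-331\right)^{2}} = \frac{-3325196 + \sqrt{6583}}{\left(1294230 - 799\right) + 683 \cdot 109561} = \frac{-3325196 + \sqrt{6583}}{1293431 + 74830163} = \frac{-3325196 + \sqrt{6583}}{76123594} = \left(-3325196 + \sqrt{6583}\right) \frac{1}{76123594} = - \frac{1662598}{38061797} + \frac{\sqrt{6583}}{76123594}$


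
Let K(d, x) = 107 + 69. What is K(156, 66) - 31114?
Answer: -30938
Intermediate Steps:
K(d, x) = 176
K(156, 66) - 31114 = 176 - 31114 = -30938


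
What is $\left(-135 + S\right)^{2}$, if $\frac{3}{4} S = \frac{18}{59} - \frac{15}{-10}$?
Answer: $\frac{61199329}{3481} \approx 17581.0$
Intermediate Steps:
$S = \frac{142}{59}$ ($S = \frac{4 \left(\frac{18}{59} - \frac{15}{-10}\right)}{3} = \frac{4 \left(18 \cdot \frac{1}{59} - - \frac{3}{2}\right)}{3} = \frac{4 \left(\frac{18}{59} + \frac{3}{2}\right)}{3} = \frac{4}{3} \cdot \frac{213}{118} = \frac{142}{59} \approx 2.4068$)
$\left(-135 + S\right)^{2} = \left(-135 + \frac{142}{59}\right)^{2} = \left(- \frac{7823}{59}\right)^{2} = \frac{61199329}{3481}$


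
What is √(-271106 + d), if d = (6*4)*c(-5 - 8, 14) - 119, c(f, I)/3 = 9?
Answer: I*√270577 ≈ 520.17*I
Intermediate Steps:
c(f, I) = 27 (c(f, I) = 3*9 = 27)
d = 529 (d = (6*4)*27 - 119 = 24*27 - 119 = 648 - 119 = 529)
√(-271106 + d) = √(-271106 + 529) = √(-270577) = I*√270577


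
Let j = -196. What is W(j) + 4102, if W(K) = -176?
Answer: 3926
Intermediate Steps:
W(j) + 4102 = -176 + 4102 = 3926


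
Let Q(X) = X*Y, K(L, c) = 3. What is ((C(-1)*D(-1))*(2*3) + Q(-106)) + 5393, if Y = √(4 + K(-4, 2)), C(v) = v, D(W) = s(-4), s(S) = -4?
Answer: 5417 - 106*√7 ≈ 5136.5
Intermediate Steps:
D(W) = -4
Y = √7 (Y = √(4 + 3) = √7 ≈ 2.6458)
Q(X) = X*√7
((C(-1)*D(-1))*(2*3) + Q(-106)) + 5393 = ((-1*(-4))*(2*3) - 106*√7) + 5393 = (4*6 - 106*√7) + 5393 = (24 - 106*√7) + 5393 = 5417 - 106*√7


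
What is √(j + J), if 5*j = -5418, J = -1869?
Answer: I*√73815/5 ≈ 54.338*I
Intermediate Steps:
j = -5418/5 (j = (⅕)*(-5418) = -5418/5 ≈ -1083.6)
√(j + J) = √(-5418/5 - 1869) = √(-14763/5) = I*√73815/5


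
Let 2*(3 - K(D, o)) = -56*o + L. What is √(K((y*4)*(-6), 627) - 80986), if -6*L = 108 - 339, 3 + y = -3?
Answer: I*√253785/2 ≈ 251.89*I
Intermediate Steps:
y = -6 (y = -3 - 3 = -6)
L = 77/2 (L = -(108 - 339)/6 = -⅙*(-231) = 77/2 ≈ 38.500)
K(D, o) = -65/4 + 28*o (K(D, o) = 3 - (-56*o + 77/2)/2 = 3 - (77/2 - 56*o)/2 = 3 + (-77/4 + 28*o) = -65/4 + 28*o)
√(K((y*4)*(-6), 627) - 80986) = √((-65/4 + 28*627) - 80986) = √((-65/4 + 17556) - 80986) = √(70159/4 - 80986) = √(-253785/4) = I*√253785/2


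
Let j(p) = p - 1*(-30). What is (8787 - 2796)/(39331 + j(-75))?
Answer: 5991/39286 ≈ 0.15250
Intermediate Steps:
j(p) = 30 + p (j(p) = p + 30 = 30 + p)
(8787 - 2796)/(39331 + j(-75)) = (8787 - 2796)/(39331 + (30 - 75)) = 5991/(39331 - 45) = 5991/39286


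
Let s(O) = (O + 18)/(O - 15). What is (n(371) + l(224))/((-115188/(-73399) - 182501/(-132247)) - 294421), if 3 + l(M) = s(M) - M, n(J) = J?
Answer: -461574959503/936194342416829 ≈ -0.00049303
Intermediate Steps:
s(O) = (18 + O)/(-15 + O)
l(M) = -3 - M + (18 + M)/(-15 + M) (l(M) = -3 + ((18 + M)/(-15 + M) - M) = -3 + (-M + (18 + M)/(-15 + M)) = -3 - M + (18 + M)/(-15 + M))
(n(371) + l(224))/((-115188/(-73399) - 182501/(-132247)) - 294421) = (371 + (63 - 1*224² + 13*224)/(-15 + 224))/((-115188/(-73399) - 182501/(-132247)) - 294421) = (371 + (63 - 1*50176 + 2912)/209)/((-115188*(-1/73399) - 182501*(-1/132247)) - 294421) = (371 + (63 - 50176 + 2912)/209)/((3972/2531 + 182501/132247) - 294421) = (371 + (1/209)*(-47201))/(987195115/334717157 - 294421) = (371 - 4291/19)/(-98546772885982/334717157) = (2758/19)*(-334717157/98546772885982) = -461574959503/936194342416829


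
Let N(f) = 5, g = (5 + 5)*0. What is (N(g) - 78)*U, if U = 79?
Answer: -5767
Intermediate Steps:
g = 0 (g = 10*0 = 0)
(N(g) - 78)*U = (5 - 78)*79 = -73*79 = -5767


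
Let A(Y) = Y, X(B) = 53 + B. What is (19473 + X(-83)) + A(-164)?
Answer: 19279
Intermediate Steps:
(19473 + X(-83)) + A(-164) = (19473 + (53 - 83)) - 164 = (19473 - 30) - 164 = 19443 - 164 = 19279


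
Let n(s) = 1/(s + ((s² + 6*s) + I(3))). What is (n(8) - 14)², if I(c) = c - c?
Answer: 2819041/14400 ≈ 195.77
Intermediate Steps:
I(c) = 0
n(s) = 1/(s² + 7*s) (n(s) = 1/(s + ((s² + 6*s) + 0)) = 1/(s + (s² + 6*s)) = 1/(s² + 7*s))
(n(8) - 14)² = (1/(8*(7 + 8)) - 14)² = ((⅛)/15 - 14)² = ((⅛)*(1/15) - 14)² = (1/120 - 14)² = (-1679/120)² = 2819041/14400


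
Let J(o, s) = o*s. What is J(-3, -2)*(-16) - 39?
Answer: -135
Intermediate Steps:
J(-3, -2)*(-16) - 39 = -3*(-2)*(-16) - 39 = 6*(-16) - 39 = -96 - 39 = -135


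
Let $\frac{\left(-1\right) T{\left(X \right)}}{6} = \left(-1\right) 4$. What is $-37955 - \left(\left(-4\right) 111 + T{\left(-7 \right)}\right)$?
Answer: $-37535$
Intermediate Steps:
$T{\left(X \right)} = 24$ ($T{\left(X \right)} = - 6 \left(\left(-1\right) 4\right) = \left(-6\right) \left(-4\right) = 24$)
$-37955 - \left(\left(-4\right) 111 + T{\left(-7 \right)}\right) = -37955 - \left(\left(-4\right) 111 + 24\right) = -37955 - \left(-444 + 24\right) = -37955 - -420 = -37955 + 420 = -37535$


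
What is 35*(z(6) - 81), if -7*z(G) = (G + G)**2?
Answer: -3555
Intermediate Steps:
z(G) = -4*G**2/7 (z(G) = -(G + G)**2/7 = -4*G**2/7)
35*(z(6) - 81) = 35*(-4/7*6**2 - 81) = 35*(-4/7*36 - 81) = 35*(-144/7 - 81) = 35*(-711/7) = -3555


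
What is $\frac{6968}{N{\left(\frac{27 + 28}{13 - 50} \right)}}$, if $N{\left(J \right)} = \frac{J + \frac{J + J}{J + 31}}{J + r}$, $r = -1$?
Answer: $\frac{350016576}{32065} \approx 10916.0$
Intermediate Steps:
$N{\left(J \right)} = \frac{J + \frac{2 J}{31 + J}}{-1 + J}$ ($N{\left(J \right)} = \frac{J + \frac{J + J}{J + 31}}{J - 1} = \frac{J + \frac{2 J}{31 + J}}{-1 + J}$)
$\frac{6968}{N{\left(\frac{27 + 28}{13 - 50} \right)}} = \frac{6968}{\frac{27 + 28}{13 - 50} \frac{1}{-31 + \left(\frac{27 + 28}{13 - 50}\right)^{2} + 30 \frac{27 + 28}{13 - 50}} \left(33 + \frac{27 + 28}{13 - 50}\right)} = \frac{6968}{\frac{55}{-37} \frac{1}{-31 + \left(\frac{55}{-37}\right)^{2} + 30 \frac{55}{-37}} \left(33 + \frac{55}{-37}\right)} = \frac{6968}{55 \left(- \frac{1}{37}\right) \frac{1}{-31 + \left(55 \left(- \frac{1}{37}\right)\right)^{2} + 30 \cdot 55 \left(- \frac{1}{37}\right)} \left(33 + 55 \left(- \frac{1}{37}\right)\right)} = \frac{6968}{\left(- \frac{55}{37}\right) \frac{1}{-31 + \left(- \frac{55}{37}\right)^{2} + 30 \left(- \frac{55}{37}\right)} \left(33 - \frac{55}{37}\right)} = \frac{6968}{\left(- \frac{55}{37}\right) \frac{1}{-31 + \frac{3025}{1369} - \frac{1650}{37}} \cdot \frac{1166}{37}} = \frac{6968}{\left(- \frac{55}{37}\right) \frac{1}{- \frac{100464}{1369}} \cdot \frac{1166}{37}} = \frac{6968}{\left(- \frac{55}{37}\right) \left(- \frac{1369}{100464}\right) \frac{1166}{37}} = \frac{6968}{\frac{32065}{50232}} = 6968 \cdot \frac{50232}{32065} = \frac{350016576}{32065}$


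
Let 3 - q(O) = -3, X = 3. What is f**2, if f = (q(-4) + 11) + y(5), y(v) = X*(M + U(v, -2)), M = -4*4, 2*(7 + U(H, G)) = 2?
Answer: 2401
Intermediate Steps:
U(H, G) = -6 (U(H, G) = -7 + (1/2)*2 = -7 + 1 = -6)
M = -16
q(O) = 6 (q(O) = 3 - 1*(-3) = 3 + 3 = 6)
y(v) = -66 (y(v) = 3*(-16 - 6) = 3*(-22) = -66)
f = -49 (f = (6 + 11) - 66 = 17 - 66 = -49)
f**2 = (-49)**2 = 2401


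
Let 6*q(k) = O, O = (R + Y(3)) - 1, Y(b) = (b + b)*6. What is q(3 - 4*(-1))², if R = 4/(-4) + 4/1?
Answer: 361/9 ≈ 40.111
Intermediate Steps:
Y(b) = 12*b (Y(b) = (2*b)*6 = 12*b)
R = 3 (R = 4*(-¼) + 4*1 = -1 + 4 = 3)
O = 38 (O = (3 + 12*3) - 1 = (3 + 36) - 1 = 39 - 1 = 38)
q(k) = 19/3 (q(k) = (⅙)*38 = 19/3)
q(3 - 4*(-1))² = (19/3)² = 361/9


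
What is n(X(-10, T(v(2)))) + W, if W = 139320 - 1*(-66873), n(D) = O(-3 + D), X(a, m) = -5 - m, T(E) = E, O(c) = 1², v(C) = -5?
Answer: 206194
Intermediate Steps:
O(c) = 1
n(D) = 1
W = 206193 (W = 139320 + 66873 = 206193)
n(X(-10, T(v(2)))) + W = 1 + 206193 = 206194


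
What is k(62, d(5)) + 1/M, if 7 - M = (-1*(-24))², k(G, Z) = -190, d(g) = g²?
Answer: -108111/569 ≈ -190.00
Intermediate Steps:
M = -569 (M = 7 - (-1*(-24))² = 7 - 1*24² = 7 - 1*576 = 7 - 576 = -569)
k(62, d(5)) + 1/M = -190 + 1/(-569) = -190 - 1/569 = -108111/569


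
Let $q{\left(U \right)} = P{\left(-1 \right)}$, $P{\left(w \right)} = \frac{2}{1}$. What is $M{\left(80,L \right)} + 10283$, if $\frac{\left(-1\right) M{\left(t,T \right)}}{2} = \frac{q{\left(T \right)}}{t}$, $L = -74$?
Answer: $\frac{205659}{20} \approx 10283.0$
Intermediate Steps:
$P{\left(w \right)} = 2$ ($P{\left(w \right)} = 2 \cdot 1 = 2$)
$q{\left(U \right)} = 2$
$M{\left(t,T \right)} = - \frac{4}{t}$ ($M{\left(t,T \right)} = - 2 \frac{2}{t} = - \frac{4}{t}$)
$M{\left(80,L \right)} + 10283 = - \frac{4}{80} + 10283 = \left(-4\right) \frac{1}{80} + 10283 = - \frac{1}{20} + 10283 = \frac{205659}{20}$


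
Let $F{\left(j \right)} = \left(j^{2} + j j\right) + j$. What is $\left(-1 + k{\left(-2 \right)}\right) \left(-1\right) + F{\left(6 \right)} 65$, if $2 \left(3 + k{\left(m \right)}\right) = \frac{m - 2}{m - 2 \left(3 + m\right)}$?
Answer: $\frac{10147}{2} \approx 5073.5$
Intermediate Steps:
$k{\left(m \right)} = -3 + \frac{-2 + m}{2 \left(-6 - m\right)}$ ($k{\left(m \right)} = -3 + \frac{\left(m - 2\right) \frac{1}{m - 2 \left(3 + m\right)}}{2} = -3 + \frac{\left(-2 + m\right) \frac{1}{m - \left(6 + 2 m\right)}}{2} = -3 + \frac{\left(-2 + m\right) \frac{1}{-6 - m}}{2} = -3 + \frac{\frac{1}{-6 - m} \left(-2 + m\right)}{2} = -3 + \frac{-2 + m}{2 \left(-6 - m\right)}$)
$F{\left(j \right)} = j + 2 j^{2}$ ($F{\left(j \right)} = \left(j^{2} + j^{2}\right) + j = 2 j^{2} + j = j + 2 j^{2}$)
$\left(-1 + k{\left(-2 \right)}\right) \left(-1\right) + F{\left(6 \right)} 65 = \left(-1 + \frac{-34 - -14}{2 \left(6 - 2\right)}\right) \left(-1\right) + 6 \left(1 + 2 \cdot 6\right) 65 = \left(-1 + \frac{-34 + 14}{2 \cdot 4}\right) \left(-1\right) + 6 \left(1 + 12\right) 65 = \left(-1 + \frac{1}{2} \cdot \frac{1}{4} \left(-20\right)\right) \left(-1\right) + 6 \cdot 13 \cdot 65 = \left(-1 - \frac{5}{2}\right) \left(-1\right) + 78 \cdot 65 = \left(- \frac{7}{2}\right) \left(-1\right) + 5070 = \frac{7}{2} + 5070 = \frac{10147}{2}$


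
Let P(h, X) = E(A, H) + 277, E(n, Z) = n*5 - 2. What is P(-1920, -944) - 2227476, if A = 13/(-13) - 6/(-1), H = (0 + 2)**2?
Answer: -2227176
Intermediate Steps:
H = 4 (H = 2**2 = 4)
A = 5 (A = 13*(-1/13) - 6*(-1) = -1 + 6 = 5)
E(n, Z) = -2 + 5*n (E(n, Z) = 5*n - 2 = -2 + 5*n)
P(h, X) = 300 (P(h, X) = (-2 + 5*5) + 277 = (-2 + 25) + 277 = 23 + 277 = 300)
P(-1920, -944) - 2227476 = 300 - 2227476 = -2227176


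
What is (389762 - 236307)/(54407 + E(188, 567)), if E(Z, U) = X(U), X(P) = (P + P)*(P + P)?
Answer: 153455/1340363 ≈ 0.11449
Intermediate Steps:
X(P) = 4*P² (X(P) = (2*P)*(2*P) = 4*P²)
E(Z, U) = 4*U²
(389762 - 236307)/(54407 + E(188, 567)) = (389762 - 236307)/(54407 + 4*567²) = 153455/(54407 + 4*321489) = 153455/(54407 + 1285956) = 153455/1340363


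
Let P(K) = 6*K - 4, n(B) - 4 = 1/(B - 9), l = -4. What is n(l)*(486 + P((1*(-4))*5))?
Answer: 18462/13 ≈ 1420.2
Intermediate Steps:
n(B) = 4 + 1/(-9 + B) (n(B) = 4 + 1/(B - 9) = 4 + 1/(-9 + B))
P(K) = -4 + 6*K
n(l)*(486 + P((1*(-4))*5)) = ((-35 + 4*(-4))/(-9 - 4))*(486 + (-4 + 6*((1*(-4))*5))) = ((-35 - 16)/(-13))*(486 + (-4 + 6*(-4*5))) = (-1/13*(-51))*(486 + (-4 + 6*(-20))) = 51*(486 + (-4 - 120))/13 = 51*(486 - 124)/13 = (51/13)*362 = 18462/13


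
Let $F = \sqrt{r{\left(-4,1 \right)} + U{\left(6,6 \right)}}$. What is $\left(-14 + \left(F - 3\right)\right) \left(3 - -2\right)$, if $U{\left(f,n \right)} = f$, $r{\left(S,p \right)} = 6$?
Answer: $-85 + 10 \sqrt{3} \approx -67.679$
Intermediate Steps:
$F = 2 \sqrt{3}$ ($F = \sqrt{6 + 6} = \sqrt{12} = 2 \sqrt{3} \approx 3.4641$)
$\left(-14 + \left(F - 3\right)\right) \left(3 - -2\right) = \left(-14 - \left(3 - 2 \sqrt{3}\right)\right) \left(3 - -2\right) = \left(-14 - \left(3 - 2 \sqrt{3}\right)\right) \left(3 + 2\right) = \left(-17 + 2 \sqrt{3}\right) 5 = -85 + 10 \sqrt{3}$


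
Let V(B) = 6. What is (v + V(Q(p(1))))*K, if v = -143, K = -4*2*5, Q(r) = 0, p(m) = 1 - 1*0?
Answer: 5480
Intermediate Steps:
p(m) = 1 (p(m) = 1 + 0 = 1)
K = -40 (K = -8*5 = -40)
(v + V(Q(p(1))))*K = (-143 + 6)*(-40) = -137*(-40) = 5480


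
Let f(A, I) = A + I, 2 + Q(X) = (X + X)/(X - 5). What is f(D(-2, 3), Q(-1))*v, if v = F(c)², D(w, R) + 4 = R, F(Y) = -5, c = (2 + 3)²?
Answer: -200/3 ≈ -66.667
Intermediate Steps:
c = 25 (c = 5² = 25)
Q(X) = -2 + 2*X/(-5 + X) (Q(X) = -2 + (X + X)/(X - 5) = -2 + (2*X)/(-5 + X) = -2 + 2*X/(-5 + X))
D(w, R) = -4 + R
v = 25 (v = (-5)² = 25)
f(D(-2, 3), Q(-1))*v = ((-4 + 3) + 10/(-5 - 1))*25 = (-1 + 10/(-6))*25 = (-1 + 10*(-⅙))*25 = (-1 - 5/3)*25 = -8/3*25 = -200/3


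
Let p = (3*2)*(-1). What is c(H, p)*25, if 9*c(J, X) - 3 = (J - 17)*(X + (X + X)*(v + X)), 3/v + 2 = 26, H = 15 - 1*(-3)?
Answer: 375/2 ≈ 187.50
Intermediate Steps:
H = 18 (H = 15 + 3 = 18)
v = ⅛ (v = 3/(-2 + 26) = 3/24 = 3*(1/24) = ⅛ ≈ 0.12500)
p = -6 (p = 6*(-1) = -6)
c(J, X) = ⅓ + (-17 + J)*(X + 2*X*(⅛ + X))/9 (c(J, X) = ⅓ + ((J - 17)*(X + (X + X)*(⅛ + X)))/9 = ⅓ + ((-17 + J)*(X + (2*X)*(⅛ + X)))/9 = ⅓ + ((-17 + J)*(X + 2*X*(⅛ + X)))/9 = ⅓ + (-17 + J)*(X + 2*X*(⅛ + X))/9)
c(H, p)*25 = (⅓ - 85/36*(-6) - 34/9*(-6)² + (2/9)*18*(-6)² + (5/36)*18*(-6))*25 = (⅓ + 85/6 - 34/9*36 + (2/9)*18*36 - 15)*25 = (⅓ + 85/6 - 136 + 144 - 15)*25 = (15/2)*25 = 375/2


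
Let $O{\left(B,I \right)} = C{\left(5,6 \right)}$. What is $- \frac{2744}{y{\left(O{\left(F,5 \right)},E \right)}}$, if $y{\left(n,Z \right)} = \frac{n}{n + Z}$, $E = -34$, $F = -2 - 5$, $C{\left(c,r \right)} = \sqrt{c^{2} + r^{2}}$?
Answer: $-2744 + \frac{93296 \sqrt{61}}{61} \approx 9201.3$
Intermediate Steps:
$F = -7$ ($F = -2 - 5 = -7$)
$O{\left(B,I \right)} = \sqrt{61}$ ($O{\left(B,I \right)} = \sqrt{5^{2} + 6^{2}} = \sqrt{25 + 36} = \sqrt{61}$)
$y{\left(n,Z \right)} = \frac{n}{Z + n}$
$- \frac{2744}{y{\left(O{\left(F,5 \right)},E \right)}} = - \frac{2744}{\sqrt{61} \frac{1}{-34 + \sqrt{61}}} = - 2744 \frac{\sqrt{61} \left(-34 + \sqrt{61}\right)}{61} = - \frac{2744 \sqrt{61} \left(-34 + \sqrt{61}\right)}{61}$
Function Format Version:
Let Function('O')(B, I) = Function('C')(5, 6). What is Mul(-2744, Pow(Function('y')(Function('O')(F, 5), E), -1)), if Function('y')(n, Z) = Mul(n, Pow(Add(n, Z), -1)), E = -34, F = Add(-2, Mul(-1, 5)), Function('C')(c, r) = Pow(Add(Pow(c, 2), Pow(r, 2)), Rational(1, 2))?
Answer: Add(-2744, Mul(Rational(93296, 61), Pow(61, Rational(1, 2)))) ≈ 9201.3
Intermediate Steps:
F = -7 (F = Add(-2, -5) = -7)
Function('O')(B, I) = Pow(61, Rational(1, 2)) (Function('O')(B, I) = Pow(Add(Pow(5, 2), Pow(6, 2)), Rational(1, 2)) = Pow(Add(25, 36), Rational(1, 2)) = Pow(61, Rational(1, 2)))
Function('y')(n, Z) = Mul(n, Pow(Add(Z, n), -1))
Mul(-2744, Pow(Function('y')(Function('O')(F, 5), E), -1)) = Mul(-2744, Pow(Mul(Pow(61, Rational(1, 2)), Pow(Add(-34, Pow(61, Rational(1, 2))), -1)), -1)) = Mul(-2744, Mul(Rational(1, 61), Pow(61, Rational(1, 2)), Add(-34, Pow(61, Rational(1, 2))))) = Mul(Rational(-2744, 61), Pow(61, Rational(1, 2)), Add(-34, Pow(61, Rational(1, 2))))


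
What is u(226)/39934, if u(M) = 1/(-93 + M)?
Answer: 1/5311222 ≈ 1.8828e-7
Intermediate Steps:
u(226)/39934 = 1/((-93 + 226)*39934) = (1/39934)/133 = (1/133)*(1/39934) = 1/5311222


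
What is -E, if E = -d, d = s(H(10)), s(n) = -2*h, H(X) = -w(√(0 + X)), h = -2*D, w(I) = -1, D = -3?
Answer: -12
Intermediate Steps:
h = 6 (h = -2*(-3) = 6)
H(X) = 1 (H(X) = -1*(-1) = 1)
s(n) = -12 (s(n) = -2*6 = -12)
d = -12
E = 12 (E = -1*(-12) = 12)
-E = -1*12 = -12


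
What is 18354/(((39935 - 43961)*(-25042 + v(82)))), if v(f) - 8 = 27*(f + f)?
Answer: 3059/13826626 ≈ 0.00022124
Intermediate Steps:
v(f) = 8 + 54*f (v(f) = 8 + 27*(f + f) = 8 + 27*(2*f) = 8 + 54*f)
18354/(((39935 - 43961)*(-25042 + v(82)))) = 18354/(((39935 - 43961)*(-25042 + (8 + 54*82)))) = 18354/((-4026*(-25042 + (8 + 4428)))) = 18354/((-4026*(-25042 + 4436))) = 18354/((-4026*(-20606))) = 18354/82959756 = 18354*(1/82959756) = 3059/13826626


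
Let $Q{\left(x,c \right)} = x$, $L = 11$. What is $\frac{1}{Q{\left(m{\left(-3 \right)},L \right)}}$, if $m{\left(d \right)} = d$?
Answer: $- \frac{1}{3} \approx -0.33333$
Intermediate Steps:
$\frac{1}{Q{\left(m{\left(-3 \right)},L \right)}} = \frac{1}{-3} = - \frac{1}{3}$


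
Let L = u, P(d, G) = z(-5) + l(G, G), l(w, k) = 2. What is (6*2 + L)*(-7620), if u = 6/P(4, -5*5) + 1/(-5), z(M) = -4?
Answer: -67056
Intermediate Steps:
P(d, G) = -2 (P(d, G) = -4 + 2 = -2)
u = -16/5 (u = 6/(-2) + 1/(-5) = 6*(-1/2) + 1*(-1/5) = -3 - 1/5 = -16/5 ≈ -3.2000)
L = -16/5 ≈ -3.2000
(6*2 + L)*(-7620) = (6*2 - 16/5)*(-7620) = (12 - 16/5)*(-7620) = (44/5)*(-7620) = -67056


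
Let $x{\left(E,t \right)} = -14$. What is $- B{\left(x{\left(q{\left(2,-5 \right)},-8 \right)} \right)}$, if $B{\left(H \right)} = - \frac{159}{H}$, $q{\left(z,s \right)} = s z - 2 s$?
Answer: $- \frac{159}{14} \approx -11.357$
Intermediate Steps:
$q{\left(z,s \right)} = - 2 s + s z$
$- B{\left(x{\left(q{\left(2,-5 \right)},-8 \right)} \right)} = - \frac{-159}{-14} = - \frac{\left(-159\right) \left(-1\right)}{14} = \left(-1\right) \frac{159}{14} = - \frac{159}{14}$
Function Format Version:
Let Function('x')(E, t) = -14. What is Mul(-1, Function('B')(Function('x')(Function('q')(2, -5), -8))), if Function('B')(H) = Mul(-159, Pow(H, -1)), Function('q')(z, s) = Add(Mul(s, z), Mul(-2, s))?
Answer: Rational(-159, 14) ≈ -11.357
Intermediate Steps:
Function('q')(z, s) = Add(Mul(-2, s), Mul(s, z))
Mul(-1, Function('B')(Function('x')(Function('q')(2, -5), -8))) = Mul(-1, Mul(-159, Pow(-14, -1))) = Mul(-1, Mul(-159, Rational(-1, 14))) = Mul(-1, Rational(159, 14)) = Rational(-159, 14)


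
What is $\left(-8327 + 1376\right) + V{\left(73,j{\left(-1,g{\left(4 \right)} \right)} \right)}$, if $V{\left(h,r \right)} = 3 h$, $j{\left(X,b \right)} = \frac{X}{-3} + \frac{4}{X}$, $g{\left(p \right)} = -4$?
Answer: $-6732$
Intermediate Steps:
$j{\left(X,b \right)} = \frac{4}{X} - \frac{X}{3}$ ($j{\left(X,b \right)} = X \left(- \frac{1}{3}\right) + \frac{4}{X} = - \frac{X}{3} + \frac{4}{X} = \frac{4}{X} - \frac{X}{3}$)
$\left(-8327 + 1376\right) + V{\left(73,j{\left(-1,g{\left(4 \right)} \right)} \right)} = \left(-8327 + 1376\right) + 3 \cdot 73 = -6951 + 219 = -6732$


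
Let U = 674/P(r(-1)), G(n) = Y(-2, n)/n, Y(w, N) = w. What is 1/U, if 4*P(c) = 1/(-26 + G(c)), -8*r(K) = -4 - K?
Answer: -3/253424 ≈ -1.1838e-5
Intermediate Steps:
r(K) = 1/2 + K/8 (r(K) = -(-4 - K)/8 = 1/2 + K/8)
G(n) = -2/n
P(c) = 1/(4*(-26 - 2/c))
U = -253424/3 (U = 674/((-(1/2 + (1/8)*(-1))/(8 + 104*(1/2 + (1/8)*(-1))))) = 674/((-(1/2 - 1/8)/(8 + 104*(1/2 - 1/8)))) = 674/((-1*3/8/(8 + 104*(3/8)))) = 674/((-1*3/8/(8 + 39))) = 674/((-1*3/8/47)) = 674/((-1*3/8*1/47)) = 674/(-3/376) = 674*(-376/3) = -253424/3 ≈ -84475.)
1/U = 1/(-253424/3) = -3/253424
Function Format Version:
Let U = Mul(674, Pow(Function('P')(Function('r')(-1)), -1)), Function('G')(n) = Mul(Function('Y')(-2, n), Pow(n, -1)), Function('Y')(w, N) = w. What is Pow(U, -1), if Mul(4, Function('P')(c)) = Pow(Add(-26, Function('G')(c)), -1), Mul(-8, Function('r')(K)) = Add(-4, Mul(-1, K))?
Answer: Rational(-3, 253424) ≈ -1.1838e-5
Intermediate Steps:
Function('r')(K) = Add(Rational(1, 2), Mul(Rational(1, 8), K)) (Function('r')(K) = Mul(Rational(-1, 8), Add(-4, Mul(-1, K))) = Add(Rational(1, 2), Mul(Rational(1, 8), K)))
Function('G')(n) = Mul(-2, Pow(n, -1))
Function('P')(c) = Mul(Rational(1, 4), Pow(Add(-26, Mul(-2, Pow(c, -1))), -1))
U = Rational(-253424, 3) (U = Mul(674, Pow(Mul(-1, Add(Rational(1, 2), Mul(Rational(1, 8), -1)), Pow(Add(8, Mul(104, Add(Rational(1, 2), Mul(Rational(1, 8), -1)))), -1)), -1)) = Mul(674, Pow(Mul(-1, Add(Rational(1, 2), Rational(-1, 8)), Pow(Add(8, Mul(104, Add(Rational(1, 2), Rational(-1, 8)))), -1)), -1)) = Mul(674, Pow(Mul(-1, Rational(3, 8), Pow(Add(8, Mul(104, Rational(3, 8))), -1)), -1)) = Mul(674, Pow(Mul(-1, Rational(3, 8), Pow(Add(8, 39), -1)), -1)) = Mul(674, Pow(Mul(-1, Rational(3, 8), Pow(47, -1)), -1)) = Mul(674, Pow(Mul(-1, Rational(3, 8), Rational(1, 47)), -1)) = Mul(674, Pow(Rational(-3, 376), -1)) = Mul(674, Rational(-376, 3)) = Rational(-253424, 3) ≈ -84475.)
Pow(U, -1) = Pow(Rational(-253424, 3), -1) = Rational(-3, 253424)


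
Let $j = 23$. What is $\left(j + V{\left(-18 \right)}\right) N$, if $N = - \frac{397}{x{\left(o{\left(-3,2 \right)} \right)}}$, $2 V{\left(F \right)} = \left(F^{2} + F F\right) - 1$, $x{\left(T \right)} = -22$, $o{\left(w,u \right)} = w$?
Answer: $\frac{25011}{4} \approx 6252.8$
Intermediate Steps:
$V{\left(F \right)} = - \frac{1}{2} + F^{2}$ ($V{\left(F \right)} = \frac{\left(F^{2} + F F\right) - 1}{2} = \frac{\left(F^{2} + F^{2}\right) - 1}{2} = \frac{2 F^{2} - 1}{2} = \frac{-1 + 2 F^{2}}{2} = - \frac{1}{2} + F^{2}$)
$N = \frac{397}{22}$ ($N = - \frac{397}{-22} = \left(-397\right) \left(- \frac{1}{22}\right) = \frac{397}{22} \approx 18.045$)
$\left(j + V{\left(-18 \right)}\right) N = \left(23 - \left(\frac{1}{2} - \left(-18\right)^{2}\right)\right) \frac{397}{22} = \left(23 + \left(- \frac{1}{2} + 324\right)\right) \frac{397}{22} = \left(23 + \frac{647}{2}\right) \frac{397}{22} = \frac{693}{2} \cdot \frac{397}{22} = \frac{25011}{4}$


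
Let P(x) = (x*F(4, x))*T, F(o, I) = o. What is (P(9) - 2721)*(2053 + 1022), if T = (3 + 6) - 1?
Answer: -7481475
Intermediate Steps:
T = 8 (T = 9 - 1 = 8)
P(x) = 32*x (P(x) = (x*4)*8 = (4*x)*8 = 32*x)
(P(9) - 2721)*(2053 + 1022) = (32*9 - 2721)*(2053 + 1022) = (288 - 2721)*3075 = -2433*3075 = -7481475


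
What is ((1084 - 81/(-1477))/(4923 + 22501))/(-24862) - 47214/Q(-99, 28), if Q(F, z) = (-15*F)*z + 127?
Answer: -47546523016409407/42000678830189632 ≈ -1.1320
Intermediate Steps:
Q(F, z) = 127 - 15*F*z (Q(F, z) = -15*F*z + 127 = 127 - 15*F*z)
((1084 - 81/(-1477))/(4923 + 22501))/(-24862) - 47214/Q(-99, 28) = ((1084 - 81/(-1477))/(4923 + 22501))/(-24862) - 47214/(127 - 15*(-99)*28) = ((1084 - 81*(-1/1477))/27424)*(-1/24862) - 47214/(127 + 41580) = ((1084 + 81/1477)*(1/27424))*(-1/24862) - 47214/41707 = ((1601149/1477)*(1/27424))*(-1/24862) - 47214*1/41707 = (1601149/40505248)*(-1/24862) - 47214/41707 = -1601149/1007041475776 - 47214/41707 = -47546523016409407/42000678830189632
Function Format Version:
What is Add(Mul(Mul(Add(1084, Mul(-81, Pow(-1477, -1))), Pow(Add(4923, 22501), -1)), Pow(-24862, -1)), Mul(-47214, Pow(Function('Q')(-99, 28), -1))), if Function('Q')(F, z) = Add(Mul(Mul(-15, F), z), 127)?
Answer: Rational(-47546523016409407, 42000678830189632) ≈ -1.1320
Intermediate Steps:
Function('Q')(F, z) = Add(127, Mul(-15, F, z)) (Function('Q')(F, z) = Add(Mul(-15, F, z), 127) = Add(127, Mul(-15, F, z)))
Add(Mul(Mul(Add(1084, Mul(-81, Pow(-1477, -1))), Pow(Add(4923, 22501), -1)), Pow(-24862, -1)), Mul(-47214, Pow(Function('Q')(-99, 28), -1))) = Add(Mul(Mul(Add(1084, Mul(-81, Pow(-1477, -1))), Pow(Add(4923, 22501), -1)), Pow(-24862, -1)), Mul(-47214, Pow(Add(127, Mul(-15, -99, 28)), -1))) = Add(Mul(Mul(Add(1084, Mul(-81, Rational(-1, 1477))), Pow(27424, -1)), Rational(-1, 24862)), Mul(-47214, Pow(Add(127, 41580), -1))) = Add(Mul(Mul(Add(1084, Rational(81, 1477)), Rational(1, 27424)), Rational(-1, 24862)), Mul(-47214, Pow(41707, -1))) = Add(Mul(Mul(Rational(1601149, 1477), Rational(1, 27424)), Rational(-1, 24862)), Mul(-47214, Rational(1, 41707))) = Add(Mul(Rational(1601149, 40505248), Rational(-1, 24862)), Rational(-47214, 41707)) = Add(Rational(-1601149, 1007041475776), Rational(-47214, 41707)) = Rational(-47546523016409407, 42000678830189632)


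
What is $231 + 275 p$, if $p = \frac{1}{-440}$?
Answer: $\frac{1843}{8} \approx 230.38$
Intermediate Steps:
$p = - \frac{1}{440} \approx -0.0022727$
$231 + 275 p = 231 + 275 \left(- \frac{1}{440}\right) = 231 - \frac{5}{8} = \frac{1843}{8}$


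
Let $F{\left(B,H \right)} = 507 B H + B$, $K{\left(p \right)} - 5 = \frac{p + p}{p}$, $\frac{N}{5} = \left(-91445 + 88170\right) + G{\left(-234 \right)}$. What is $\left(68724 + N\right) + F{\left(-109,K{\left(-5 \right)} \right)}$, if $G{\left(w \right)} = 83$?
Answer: $-334186$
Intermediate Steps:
$N = -15960$ ($N = 5 \left(\left(-91445 + 88170\right) + 83\right) = 5 \left(-3275 + 83\right) = 5 \left(-3192\right) = -15960$)
$K{\left(p \right)} = 7$ ($K{\left(p \right)} = 5 + \frac{p + p}{p} = 5 + \frac{2 p}{p} = 5 + 2 = 7$)
$F{\left(B,H \right)} = B + 507 B H$ ($F{\left(B,H \right)} = 507 B H + B = B + 507 B H$)
$\left(68724 + N\right) + F{\left(-109,K{\left(-5 \right)} \right)} = \left(68724 - 15960\right) - 109 \left(1 + 507 \cdot 7\right) = 52764 - 109 \left(1 + 3549\right) = 52764 - 386950 = -334186$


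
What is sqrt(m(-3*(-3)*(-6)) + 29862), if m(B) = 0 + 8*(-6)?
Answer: sqrt(29814) ≈ 172.67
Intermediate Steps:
m(B) = -48 (m(B) = 0 - 48 = -48)
sqrt(m(-3*(-3)*(-6)) + 29862) = sqrt(-48 + 29862) = sqrt(29814)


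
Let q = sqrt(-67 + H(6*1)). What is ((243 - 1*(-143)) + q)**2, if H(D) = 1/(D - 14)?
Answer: (1544 + I*sqrt(1074))**2/16 ≈ 1.4893e+5 + 6325.0*I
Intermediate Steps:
H(D) = 1/(-14 + D)
q = I*sqrt(1074)/4 (q = sqrt(-67 + 1/(-14 + 6*1)) = sqrt(-67 + 1/(-14 + 6)) = sqrt(-67 + 1/(-8)) = sqrt(-67 - 1/8) = sqrt(-537/8) = I*sqrt(1074)/4 ≈ 8.193*I)
((243 - 1*(-143)) + q)**2 = ((243 - 1*(-143)) + I*sqrt(1074)/4)**2 = ((243 + 143) + I*sqrt(1074)/4)**2 = (386 + I*sqrt(1074)/4)**2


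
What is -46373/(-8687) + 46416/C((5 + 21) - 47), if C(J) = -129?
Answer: -132411225/373541 ≈ -354.48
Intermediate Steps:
-46373/(-8687) + 46416/C((5 + 21) - 47) = -46373/(-8687) + 46416/(-129) = -46373*(-1/8687) + 46416*(-1/129) = 46373/8687 - 15472/43 = -132411225/373541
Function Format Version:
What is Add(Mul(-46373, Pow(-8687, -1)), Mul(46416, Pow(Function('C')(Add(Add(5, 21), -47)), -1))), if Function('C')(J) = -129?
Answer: Rational(-132411225, 373541) ≈ -354.48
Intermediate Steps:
Add(Mul(-46373, Pow(-8687, -1)), Mul(46416, Pow(Function('C')(Add(Add(5, 21), -47)), -1))) = Add(Mul(-46373, Pow(-8687, -1)), Mul(46416, Pow(-129, -1))) = Add(Mul(-46373, Rational(-1, 8687)), Mul(46416, Rational(-1, 129))) = Add(Rational(46373, 8687), Rational(-15472, 43)) = Rational(-132411225, 373541)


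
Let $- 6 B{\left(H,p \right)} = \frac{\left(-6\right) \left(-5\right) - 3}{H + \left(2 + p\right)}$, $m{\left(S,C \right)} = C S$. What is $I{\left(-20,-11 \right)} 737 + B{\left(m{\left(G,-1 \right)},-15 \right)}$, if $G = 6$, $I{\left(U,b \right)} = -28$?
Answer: $- \frac{784159}{38} \approx -20636.0$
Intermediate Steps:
$B{\left(H,p \right)} = - \frac{9}{2 \left(2 + H + p\right)}$ ($B{\left(H,p \right)} = - \frac{\left(\left(-6\right) \left(-5\right) - 3\right) \frac{1}{H + \left(2 + p\right)}}{6} = - \frac{\left(30 - 3\right) \frac{1}{2 + H + p}}{6} = - \frac{27 \frac{1}{2 + H + p}}{6} = - \frac{9}{2 \left(2 + H + p\right)}$)
$I{\left(-20,-11 \right)} 737 + B{\left(m{\left(G,-1 \right)},-15 \right)} = \left(-28\right) 737 - \frac{9}{4 + 2 \left(\left(-1\right) 6\right) + 2 \left(-15\right)} = -20636 - \frac{9}{4 + 2 \left(-6\right) - 30} = -20636 - \frac{9}{4 - 12 - 30} = -20636 - \frac{9}{-38} = -20636 - - \frac{9}{38} = -20636 + \frac{9}{38} = - \frac{784159}{38}$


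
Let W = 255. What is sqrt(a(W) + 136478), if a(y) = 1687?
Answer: sqrt(138165) ≈ 371.71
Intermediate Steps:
sqrt(a(W) + 136478) = sqrt(1687 + 136478) = sqrt(138165)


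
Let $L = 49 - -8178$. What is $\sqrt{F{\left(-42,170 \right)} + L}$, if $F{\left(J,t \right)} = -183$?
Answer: $2 \sqrt{2011} \approx 89.688$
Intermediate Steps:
$L = 8227$ ($L = 49 + 8178 = 8227$)
$\sqrt{F{\left(-42,170 \right)} + L} = \sqrt{-183 + 8227} = \sqrt{8044} = 2 \sqrt{2011}$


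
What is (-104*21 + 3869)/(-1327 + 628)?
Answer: -1685/699 ≈ -2.4106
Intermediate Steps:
(-104*21 + 3869)/(-1327 + 628) = (-2184 + 3869)/(-699) = 1685*(-1/699) = -1685/699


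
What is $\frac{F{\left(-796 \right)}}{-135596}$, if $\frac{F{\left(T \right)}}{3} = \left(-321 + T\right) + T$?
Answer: $\frac{5739}{135596} \approx 0.042324$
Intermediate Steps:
$F{\left(T \right)} = -963 + 6 T$ ($F{\left(T \right)} = 3 \left(\left(-321 + T\right) + T\right) = 3 \left(-321 + 2 T\right) = -963 + 6 T$)
$\frac{F{\left(-796 \right)}}{-135596} = \frac{-963 + 6 \left(-796\right)}{-135596} = \left(-963 - 4776\right) \left(- \frac{1}{135596}\right) = \left(-5739\right) \left(- \frac{1}{135596}\right) = \frac{5739}{135596}$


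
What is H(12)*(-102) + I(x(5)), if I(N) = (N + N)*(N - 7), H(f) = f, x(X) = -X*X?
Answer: 376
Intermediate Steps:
x(X) = -X²
I(N) = 2*N*(-7 + N) (I(N) = (2*N)*(-7 + N) = 2*N*(-7 + N))
H(12)*(-102) + I(x(5)) = 12*(-102) + 2*(-1*5²)*(-7 - 1*5²) = -1224 + 2*(-1*25)*(-7 - 1*25) = -1224 + 2*(-25)*(-7 - 25) = -1224 + 2*(-25)*(-32) = -1224 + 1600 = 376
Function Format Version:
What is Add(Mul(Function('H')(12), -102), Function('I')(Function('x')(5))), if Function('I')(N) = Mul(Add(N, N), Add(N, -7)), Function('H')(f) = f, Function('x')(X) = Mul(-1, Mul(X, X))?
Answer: 376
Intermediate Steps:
Function('x')(X) = Mul(-1, Pow(X, 2))
Function('I')(N) = Mul(2, N, Add(-7, N)) (Function('I')(N) = Mul(Mul(2, N), Add(-7, N)) = Mul(2, N, Add(-7, N)))
Add(Mul(Function('H')(12), -102), Function('I')(Function('x')(5))) = Add(Mul(12, -102), Mul(2, Mul(-1, Pow(5, 2)), Add(-7, Mul(-1, Pow(5, 2))))) = Add(-1224, Mul(2, Mul(-1, 25), Add(-7, Mul(-1, 25)))) = Add(-1224, Mul(2, -25, Add(-7, -25))) = Add(-1224, Mul(2, -25, -32)) = Add(-1224, 1600) = 376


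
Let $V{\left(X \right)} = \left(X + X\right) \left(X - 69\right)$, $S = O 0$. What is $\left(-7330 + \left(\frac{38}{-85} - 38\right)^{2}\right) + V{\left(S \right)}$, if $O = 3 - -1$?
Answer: $- \frac{42279426}{7225} \approx -5851.8$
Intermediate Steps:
$O = 4$ ($O = 3 + 1 = 4$)
$S = 0$ ($S = 4 \cdot 0 = 0$)
$V{\left(X \right)} = 2 X \left(-69 + X\right)$
$\left(-7330 + \left(\frac{38}{-85} - 38\right)^{2}\right) + V{\left(S \right)} = \left(-7330 + \left(\frac{38}{-85} - 38\right)^{2}\right) + 2 \cdot 0 \left(-69 + 0\right) = \left(-7330 + \left(38 \left(- \frac{1}{85}\right) - 38\right)^{2}\right) + 2 \cdot 0 \left(-69\right) = \left(-7330 + \left(- \frac{38}{85} - 38\right)^{2}\right) + 0 = \left(-7330 + \left(- \frac{3268}{85}\right)^{2}\right) + 0 = \left(-7330 + \frac{10679824}{7225}\right) + 0 = - \frac{42279426}{7225} + 0 = - \frac{42279426}{7225}$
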